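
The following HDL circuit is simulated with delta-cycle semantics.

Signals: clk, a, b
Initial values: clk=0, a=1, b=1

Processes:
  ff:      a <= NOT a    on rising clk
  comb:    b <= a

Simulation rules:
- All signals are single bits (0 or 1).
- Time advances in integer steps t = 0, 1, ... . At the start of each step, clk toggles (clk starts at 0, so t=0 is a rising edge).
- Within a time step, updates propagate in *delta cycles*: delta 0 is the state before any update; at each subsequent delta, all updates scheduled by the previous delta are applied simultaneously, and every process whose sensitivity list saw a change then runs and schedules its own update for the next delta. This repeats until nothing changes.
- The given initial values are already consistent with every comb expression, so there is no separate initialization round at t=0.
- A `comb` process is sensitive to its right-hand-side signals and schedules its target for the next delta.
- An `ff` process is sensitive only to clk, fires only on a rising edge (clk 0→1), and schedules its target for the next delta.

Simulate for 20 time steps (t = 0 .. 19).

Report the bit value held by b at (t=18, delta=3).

1

t0.Δ0 clk=0 a=1 b=1
t0.Δ1 clk=1 a=1 b=1
t0.Δ2 clk=1 a=0 b=1
t0.Δ3 clk=1 a=0 b=0
t1.Δ0 clk=1 a=0 b=0
t1.Δ1 clk=0 a=0 b=0
t2.Δ0 clk=0 a=0 b=0
t2.Δ1 clk=1 a=0 b=0
t2.Δ2 clk=1 a=1 b=0
t2.Δ3 clk=1 a=1 b=1
t3.Δ0 clk=1 a=1 b=1
t3.Δ1 clk=0 a=1 b=1
t4.Δ0 clk=0 a=1 b=1
t4.Δ1 clk=1 a=1 b=1
t4.Δ2 clk=1 a=0 b=1
t4.Δ3 clk=1 a=0 b=0
t5.Δ0 clk=1 a=0 b=0
t5.Δ1 clk=0 a=0 b=0
t6.Δ0 clk=0 a=0 b=0
t6.Δ1 clk=1 a=0 b=0
t6.Δ2 clk=1 a=1 b=0
t6.Δ3 clk=1 a=1 b=1
t7.Δ0 clk=1 a=1 b=1
t7.Δ1 clk=0 a=1 b=1
t8.Δ0 clk=0 a=1 b=1
t8.Δ1 clk=1 a=1 b=1
t8.Δ2 clk=1 a=0 b=1
t8.Δ3 clk=1 a=0 b=0
t9.Δ0 clk=1 a=0 b=0
t9.Δ1 clk=0 a=0 b=0
t10.Δ0 clk=0 a=0 b=0
t10.Δ1 clk=1 a=0 b=0
t10.Δ2 clk=1 a=1 b=0
t10.Δ3 clk=1 a=1 b=1
t11.Δ0 clk=1 a=1 b=1
t11.Δ1 clk=0 a=1 b=1
t12.Δ0 clk=0 a=1 b=1
t12.Δ1 clk=1 a=1 b=1
t12.Δ2 clk=1 a=0 b=1
t12.Δ3 clk=1 a=0 b=0
t13.Δ0 clk=1 a=0 b=0
t13.Δ1 clk=0 a=0 b=0
t14.Δ0 clk=0 a=0 b=0
t14.Δ1 clk=1 a=0 b=0
t14.Δ2 clk=1 a=1 b=0
t14.Δ3 clk=1 a=1 b=1
t15.Δ0 clk=1 a=1 b=1
t15.Δ1 clk=0 a=1 b=1
t16.Δ0 clk=0 a=1 b=1
t16.Δ1 clk=1 a=1 b=1
t16.Δ2 clk=1 a=0 b=1
t16.Δ3 clk=1 a=0 b=0
t17.Δ0 clk=1 a=0 b=0
t17.Δ1 clk=0 a=0 b=0
t18.Δ0 clk=0 a=0 b=0
t18.Δ1 clk=1 a=0 b=0
t18.Δ2 clk=1 a=1 b=0
t18.Δ3 clk=1 a=1 b=1
t19.Δ0 clk=1 a=1 b=1
t19.Δ1 clk=0 a=1 b=1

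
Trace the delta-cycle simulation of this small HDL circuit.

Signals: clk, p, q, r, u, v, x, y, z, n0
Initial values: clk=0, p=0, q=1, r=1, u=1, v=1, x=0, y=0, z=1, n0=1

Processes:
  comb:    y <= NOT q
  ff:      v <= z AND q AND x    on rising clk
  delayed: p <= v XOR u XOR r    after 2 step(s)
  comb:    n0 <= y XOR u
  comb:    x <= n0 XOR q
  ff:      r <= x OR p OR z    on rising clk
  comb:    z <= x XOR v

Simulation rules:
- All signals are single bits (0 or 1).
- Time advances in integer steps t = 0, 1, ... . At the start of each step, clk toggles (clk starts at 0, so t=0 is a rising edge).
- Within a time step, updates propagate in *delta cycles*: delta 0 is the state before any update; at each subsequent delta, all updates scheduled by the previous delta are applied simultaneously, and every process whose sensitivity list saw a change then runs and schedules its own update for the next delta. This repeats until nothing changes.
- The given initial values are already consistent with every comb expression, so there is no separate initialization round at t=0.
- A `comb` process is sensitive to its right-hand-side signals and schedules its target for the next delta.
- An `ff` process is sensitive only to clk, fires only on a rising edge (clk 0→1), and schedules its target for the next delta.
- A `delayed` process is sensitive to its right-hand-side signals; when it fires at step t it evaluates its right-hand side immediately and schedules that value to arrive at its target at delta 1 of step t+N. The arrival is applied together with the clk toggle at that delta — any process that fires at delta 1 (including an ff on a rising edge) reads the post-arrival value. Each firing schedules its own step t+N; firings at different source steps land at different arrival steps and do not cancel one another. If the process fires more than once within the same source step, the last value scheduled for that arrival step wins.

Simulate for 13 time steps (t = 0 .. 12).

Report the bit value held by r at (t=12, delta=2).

1

[bits: q,r,clk,u,y,x,z,p,v,n0]
t=0: Δ0=1101001011 Δ1=1111001011 Δ2=1111001001 Δ3=1111000001 | 3Δ
t=1: Δ0=1111000001 Δ1=1101000001 | 1Δ
t=2: Δ0=1101000001 Δ1=1111000001 Δ2=1011000001 | 2Δ
t=3: Δ0=1011000001 Δ1=1001000001 | 1Δ
t=4: Δ0=1001000001 Δ1=1011000101 Δ2=1111000101 | 2Δ
t=5: Δ0=1111000101 Δ1=1101000101 | 1Δ
t=6: Δ0=1101000101 Δ1=1111000001 Δ2=1011000001 | 2Δ
t=7: Δ0=1011000001 Δ1=1001000001 | 1Δ
t=8: Δ0=1001000001 Δ1=1011000101 Δ2=1111000101 | 2Δ
t=9: Δ0=1111000101 Δ1=1101000101 | 1Δ
t=10: Δ0=1101000101 Δ1=1111000001 Δ2=1011000001 | 2Δ
t=11: Δ0=1011000001 Δ1=1001000001 | 1Δ
t=12: Δ0=1001000001 Δ1=1011000101 Δ2=1111000101 | 2Δ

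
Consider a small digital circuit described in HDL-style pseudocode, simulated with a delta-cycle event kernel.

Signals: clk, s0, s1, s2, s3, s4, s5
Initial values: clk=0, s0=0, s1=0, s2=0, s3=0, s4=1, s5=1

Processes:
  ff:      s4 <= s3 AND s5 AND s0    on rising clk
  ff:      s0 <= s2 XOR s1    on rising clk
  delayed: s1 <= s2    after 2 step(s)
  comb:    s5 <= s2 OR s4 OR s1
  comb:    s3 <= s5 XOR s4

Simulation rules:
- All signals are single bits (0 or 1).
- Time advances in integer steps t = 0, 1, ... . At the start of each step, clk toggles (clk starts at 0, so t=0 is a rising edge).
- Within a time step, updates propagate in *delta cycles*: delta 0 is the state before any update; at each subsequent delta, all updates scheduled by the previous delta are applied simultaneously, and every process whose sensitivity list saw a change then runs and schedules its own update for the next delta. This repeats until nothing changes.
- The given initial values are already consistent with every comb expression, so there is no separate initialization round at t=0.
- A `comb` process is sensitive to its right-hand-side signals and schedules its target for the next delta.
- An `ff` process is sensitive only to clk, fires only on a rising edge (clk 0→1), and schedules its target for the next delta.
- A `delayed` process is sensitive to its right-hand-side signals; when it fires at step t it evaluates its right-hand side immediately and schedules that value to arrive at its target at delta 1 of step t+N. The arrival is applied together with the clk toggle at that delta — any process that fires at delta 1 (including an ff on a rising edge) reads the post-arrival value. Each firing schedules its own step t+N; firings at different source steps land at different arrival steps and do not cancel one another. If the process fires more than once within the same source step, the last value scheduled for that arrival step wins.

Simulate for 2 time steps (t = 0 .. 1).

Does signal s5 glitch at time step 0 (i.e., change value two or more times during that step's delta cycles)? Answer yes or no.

no

t0.Δ0 s1=0 s4=1 s2=0 s0=0 clk=0 s5=1 s3=0
t0.Δ1 s1=0 s4=1 s2=0 s0=0 clk=1 s5=1 s3=0
t0.Δ2 s1=0 s4=0 s2=0 s0=0 clk=1 s5=1 s3=0
t0.Δ3 s1=0 s4=0 s2=0 s0=0 clk=1 s5=0 s3=1
t0.Δ4 s1=0 s4=0 s2=0 s0=0 clk=1 s5=0 s3=0
t1.Δ0 s1=0 s4=0 s2=0 s0=0 clk=1 s5=0 s3=0
t1.Δ1 s1=0 s4=0 s2=0 s0=0 clk=0 s5=0 s3=0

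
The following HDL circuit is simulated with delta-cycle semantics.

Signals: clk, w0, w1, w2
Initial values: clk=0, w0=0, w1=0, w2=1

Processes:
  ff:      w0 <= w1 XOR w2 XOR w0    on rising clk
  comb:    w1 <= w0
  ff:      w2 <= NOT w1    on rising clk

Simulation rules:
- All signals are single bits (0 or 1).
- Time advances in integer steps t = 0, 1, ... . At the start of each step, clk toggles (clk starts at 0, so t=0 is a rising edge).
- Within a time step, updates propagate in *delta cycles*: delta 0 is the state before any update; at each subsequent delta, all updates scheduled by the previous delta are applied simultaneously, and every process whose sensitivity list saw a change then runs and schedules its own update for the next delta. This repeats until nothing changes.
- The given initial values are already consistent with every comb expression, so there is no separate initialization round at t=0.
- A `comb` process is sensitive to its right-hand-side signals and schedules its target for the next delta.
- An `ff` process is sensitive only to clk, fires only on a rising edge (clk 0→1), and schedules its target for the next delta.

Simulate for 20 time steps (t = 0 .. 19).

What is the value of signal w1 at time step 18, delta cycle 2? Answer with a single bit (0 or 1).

1

[bits: clk,w0,w1,w2]
t=0: Δ0=0001 Δ1=1001 Δ2=1101 Δ3=1111 | 3Δ
t=1: Δ0=1111 Δ1=0111 | 1Δ
t=2: Δ0=0111 Δ1=1111 Δ2=1110 | 2Δ
t=3: Δ0=1110 Δ1=0110 | 1Δ
t=4: Δ0=0110 Δ1=1110 Δ2=1010 Δ3=1000 | 3Δ
t=5: Δ0=1000 Δ1=0000 | 1Δ
t=6: Δ0=0000 Δ1=1000 Δ2=1001 | 2Δ
t=7: Δ0=1001 Δ1=0001 | 1Δ
t=8: Δ0=0001 Δ1=1001 Δ2=1101 Δ3=1111 | 3Δ
t=9: Δ0=1111 Δ1=0111 | 1Δ
t=10: Δ0=0111 Δ1=1111 Δ2=1110 | 2Δ
t=11: Δ0=1110 Δ1=0110 | 1Δ
t=12: Δ0=0110 Δ1=1110 Δ2=1010 Δ3=1000 | 3Δ
t=13: Δ0=1000 Δ1=0000 | 1Δ
t=14: Δ0=0000 Δ1=1000 Δ2=1001 | 2Δ
t=15: Δ0=1001 Δ1=0001 | 1Δ
t=16: Δ0=0001 Δ1=1001 Δ2=1101 Δ3=1111 | 3Δ
t=17: Δ0=1111 Δ1=0111 | 1Δ
t=18: Δ0=0111 Δ1=1111 Δ2=1110 | 2Δ
t=19: Δ0=1110 Δ1=0110 | 1Δ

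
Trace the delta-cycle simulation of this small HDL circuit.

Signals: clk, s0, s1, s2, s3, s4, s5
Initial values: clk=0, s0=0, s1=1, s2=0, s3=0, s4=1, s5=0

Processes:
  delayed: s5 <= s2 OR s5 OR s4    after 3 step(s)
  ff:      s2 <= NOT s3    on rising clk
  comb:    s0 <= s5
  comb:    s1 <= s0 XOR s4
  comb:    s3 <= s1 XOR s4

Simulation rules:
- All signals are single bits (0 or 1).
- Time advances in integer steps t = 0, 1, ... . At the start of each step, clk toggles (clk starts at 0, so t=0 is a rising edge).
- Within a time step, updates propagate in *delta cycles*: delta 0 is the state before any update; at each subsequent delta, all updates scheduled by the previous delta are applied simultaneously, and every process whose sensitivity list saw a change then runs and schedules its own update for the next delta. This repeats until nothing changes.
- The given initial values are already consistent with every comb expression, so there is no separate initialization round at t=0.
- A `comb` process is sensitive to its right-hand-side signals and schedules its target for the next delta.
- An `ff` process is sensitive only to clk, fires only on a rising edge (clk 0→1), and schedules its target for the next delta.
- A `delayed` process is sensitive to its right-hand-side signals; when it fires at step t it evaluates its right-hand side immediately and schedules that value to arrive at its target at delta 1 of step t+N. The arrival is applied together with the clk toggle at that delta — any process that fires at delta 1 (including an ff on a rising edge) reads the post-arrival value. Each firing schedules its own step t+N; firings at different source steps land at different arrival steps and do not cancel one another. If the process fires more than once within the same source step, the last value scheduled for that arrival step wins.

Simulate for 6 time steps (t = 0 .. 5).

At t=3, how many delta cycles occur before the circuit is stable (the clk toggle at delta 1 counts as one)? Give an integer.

4

[bits: s0,s1,s4,s2,s5,s3,clk]
t=0: Δ0=0110000 Δ1=0110001 Δ2=0111001 | 2Δ
t=1: Δ0=0111001 Δ1=0111000 | 1Δ
t=2: Δ0=0111000 Δ1=0111001 | 1Δ
t=3: Δ0=0111001 Δ1=0111100 Δ2=1111100 Δ3=1011100 Δ4=1011110 | 4Δ
t=4: Δ0=1011110 Δ1=1011111 Δ2=1010111 | 2Δ
t=5: Δ0=1010111 Δ1=1010110 | 1Δ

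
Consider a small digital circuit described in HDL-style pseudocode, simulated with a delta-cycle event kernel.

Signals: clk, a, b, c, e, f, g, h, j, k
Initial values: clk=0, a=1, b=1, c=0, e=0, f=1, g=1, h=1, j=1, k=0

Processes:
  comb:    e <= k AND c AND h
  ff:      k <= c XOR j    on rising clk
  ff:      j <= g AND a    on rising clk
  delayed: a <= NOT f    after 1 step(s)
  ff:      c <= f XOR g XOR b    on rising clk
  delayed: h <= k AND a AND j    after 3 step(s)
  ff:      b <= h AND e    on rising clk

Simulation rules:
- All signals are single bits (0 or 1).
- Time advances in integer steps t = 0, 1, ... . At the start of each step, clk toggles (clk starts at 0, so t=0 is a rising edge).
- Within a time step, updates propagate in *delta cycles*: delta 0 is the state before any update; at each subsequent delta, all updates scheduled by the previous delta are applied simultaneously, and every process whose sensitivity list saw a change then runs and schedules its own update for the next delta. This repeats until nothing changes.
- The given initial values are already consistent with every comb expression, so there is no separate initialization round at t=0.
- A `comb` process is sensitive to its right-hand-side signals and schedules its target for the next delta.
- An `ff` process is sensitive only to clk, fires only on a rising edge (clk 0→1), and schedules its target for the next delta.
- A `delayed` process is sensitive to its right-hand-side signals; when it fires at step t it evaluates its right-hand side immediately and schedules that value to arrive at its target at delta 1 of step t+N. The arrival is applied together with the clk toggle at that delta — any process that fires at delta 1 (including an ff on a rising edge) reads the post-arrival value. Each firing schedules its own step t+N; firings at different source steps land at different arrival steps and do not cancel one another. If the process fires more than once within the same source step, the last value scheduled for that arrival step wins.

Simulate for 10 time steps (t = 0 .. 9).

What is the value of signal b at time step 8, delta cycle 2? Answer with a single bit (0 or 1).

0

t=0 Δ0: a=1 c=0 k=0 clk=0 j=1 h=1 e=0 g=1 f=1 b=1
  Δ1: clk:0→1
  Δ2: c:0→1, k:0→1, b:1→0
  Δ3: e:0→1
  (3Δ to stable)
t=1 Δ0: a=1 c=1 k=1 clk=1 j=1 h=1 e=1 g=1 f=1 b=0
  Δ1: clk:1→0
  (1Δ to stable)
t=2 Δ0: a=1 c=1 k=1 clk=0 j=1 h=1 e=1 g=1 f=1 b=0
  Δ1: clk:0→1
  Δ2: c:1→0, k:1→0, b:0→1
  Δ3: e:1→0
  (3Δ to stable)
t=3 Δ0: a=1 c=0 k=0 clk=1 j=1 h=1 e=0 g=1 f=1 b=1
  Δ1: clk:1→0
  (1Δ to stable)
t=4 Δ0: a=1 c=0 k=0 clk=0 j=1 h=1 e=0 g=1 f=1 b=1
  Δ1: clk:0→1
  Δ2: c:0→1, k:0→1, b:1→0
  Δ3: e:0→1
  (3Δ to stable)
t=5 Δ0: a=1 c=1 k=1 clk=1 j=1 h=1 e=1 g=1 f=1 b=0
  Δ1: clk:1→0, h:1→0
  Δ2: e:1→0
  (2Δ to stable)
t=6 Δ0: a=1 c=1 k=1 clk=0 j=1 h=0 e=0 g=1 f=1 b=0
  Δ1: clk:0→1
  Δ2: c:1→0, k:1→0
  (2Δ to stable)
t=7 Δ0: a=1 c=0 k=0 clk=1 j=1 h=0 e=0 g=1 f=1 b=0
  Δ1: clk:1→0, h:0→1
  (1Δ to stable)
t=8 Δ0: a=1 c=0 k=0 clk=0 j=1 h=1 e=0 g=1 f=1 b=0
  Δ1: clk:0→1
  Δ2: k:0→1
  (2Δ to stable)
t=9 Δ0: a=1 c=0 k=1 clk=1 j=1 h=1 e=0 g=1 f=1 b=0
  Δ1: clk:1→0, h:1→0
  (1Δ to stable)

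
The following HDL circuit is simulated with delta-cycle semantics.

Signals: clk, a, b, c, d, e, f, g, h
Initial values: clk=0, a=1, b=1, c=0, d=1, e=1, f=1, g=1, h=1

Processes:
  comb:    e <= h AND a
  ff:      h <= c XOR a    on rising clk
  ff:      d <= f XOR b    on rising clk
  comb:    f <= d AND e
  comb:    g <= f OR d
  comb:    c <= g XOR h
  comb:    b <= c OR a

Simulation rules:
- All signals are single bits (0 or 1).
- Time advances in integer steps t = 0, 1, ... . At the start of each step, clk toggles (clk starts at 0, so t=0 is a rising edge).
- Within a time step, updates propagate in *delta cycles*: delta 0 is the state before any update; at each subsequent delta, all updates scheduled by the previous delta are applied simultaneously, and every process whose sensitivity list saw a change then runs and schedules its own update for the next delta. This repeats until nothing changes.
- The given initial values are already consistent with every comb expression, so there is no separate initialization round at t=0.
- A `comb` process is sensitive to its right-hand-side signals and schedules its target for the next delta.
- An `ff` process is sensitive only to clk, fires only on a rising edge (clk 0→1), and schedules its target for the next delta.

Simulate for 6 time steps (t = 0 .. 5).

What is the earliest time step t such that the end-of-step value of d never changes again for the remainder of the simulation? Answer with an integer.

[bits: g,e,h,f,clk,a,c,d,b]
t=0: Δ0=111101011 Δ1=111111011 Δ2=111111001 Δ3=111011001 Δ4=011011001 Δ5=011011101 | 5Δ
t=1: Δ0=011011101 Δ1=011001101 | 1Δ
t=2: Δ0=011001101 Δ1=011011101 Δ2=010011111 Δ3=100111011 Δ4=100011111 | 4Δ
t=3: Δ0=100011111 Δ1=100001111 | 1Δ
t=4: Δ0=100001111 Δ1=100011111 | 1Δ
t=5: Δ0=100011111 Δ1=100001111 | 1Δ

2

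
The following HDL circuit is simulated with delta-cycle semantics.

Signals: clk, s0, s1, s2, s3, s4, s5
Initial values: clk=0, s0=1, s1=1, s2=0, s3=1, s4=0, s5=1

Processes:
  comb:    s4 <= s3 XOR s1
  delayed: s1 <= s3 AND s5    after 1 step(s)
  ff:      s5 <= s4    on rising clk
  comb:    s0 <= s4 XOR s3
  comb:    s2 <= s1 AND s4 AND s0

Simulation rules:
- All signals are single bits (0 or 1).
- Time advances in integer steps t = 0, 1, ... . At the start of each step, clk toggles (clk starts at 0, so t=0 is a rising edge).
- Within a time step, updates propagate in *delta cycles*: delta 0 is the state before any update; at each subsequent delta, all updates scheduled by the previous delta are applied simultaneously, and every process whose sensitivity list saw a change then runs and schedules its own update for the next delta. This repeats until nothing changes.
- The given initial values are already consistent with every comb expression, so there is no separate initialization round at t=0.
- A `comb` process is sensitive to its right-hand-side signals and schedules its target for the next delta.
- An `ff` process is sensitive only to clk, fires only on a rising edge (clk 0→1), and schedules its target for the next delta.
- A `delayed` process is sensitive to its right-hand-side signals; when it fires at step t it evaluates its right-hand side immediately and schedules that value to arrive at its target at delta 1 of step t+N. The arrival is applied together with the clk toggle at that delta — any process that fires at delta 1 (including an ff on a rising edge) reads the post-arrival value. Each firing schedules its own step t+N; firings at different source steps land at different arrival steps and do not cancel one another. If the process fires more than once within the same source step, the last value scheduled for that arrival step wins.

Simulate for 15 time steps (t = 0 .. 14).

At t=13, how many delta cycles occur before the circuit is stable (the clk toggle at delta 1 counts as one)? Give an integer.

t0.Δ0 s4=0 clk=0 s5=1 s2=0 s0=1 s3=1 s1=1
t0.Δ1 s4=0 clk=1 s5=1 s2=0 s0=1 s3=1 s1=1
t0.Δ2 s4=0 clk=1 s5=0 s2=0 s0=1 s3=1 s1=1
t1.Δ0 s4=0 clk=1 s5=0 s2=0 s0=1 s3=1 s1=1
t1.Δ1 s4=0 clk=0 s5=0 s2=0 s0=1 s3=1 s1=0
t1.Δ2 s4=1 clk=0 s5=0 s2=0 s0=1 s3=1 s1=0
t1.Δ3 s4=1 clk=0 s5=0 s2=0 s0=0 s3=1 s1=0
t2.Δ0 s4=1 clk=0 s5=0 s2=0 s0=0 s3=1 s1=0
t2.Δ1 s4=1 clk=1 s5=0 s2=0 s0=0 s3=1 s1=0
t2.Δ2 s4=1 clk=1 s5=1 s2=0 s0=0 s3=1 s1=0
t3.Δ0 s4=1 clk=1 s5=1 s2=0 s0=0 s3=1 s1=0
t3.Δ1 s4=1 clk=0 s5=1 s2=0 s0=0 s3=1 s1=1
t3.Δ2 s4=0 clk=0 s5=1 s2=0 s0=0 s3=1 s1=1
t3.Δ3 s4=0 clk=0 s5=1 s2=0 s0=1 s3=1 s1=1
t4.Δ0 s4=0 clk=0 s5=1 s2=0 s0=1 s3=1 s1=1
t4.Δ1 s4=0 clk=1 s5=1 s2=0 s0=1 s3=1 s1=1
t4.Δ2 s4=0 clk=1 s5=0 s2=0 s0=1 s3=1 s1=1
t5.Δ0 s4=0 clk=1 s5=0 s2=0 s0=1 s3=1 s1=1
t5.Δ1 s4=0 clk=0 s5=0 s2=0 s0=1 s3=1 s1=0
t5.Δ2 s4=1 clk=0 s5=0 s2=0 s0=1 s3=1 s1=0
t5.Δ3 s4=1 clk=0 s5=0 s2=0 s0=0 s3=1 s1=0
t6.Δ0 s4=1 clk=0 s5=0 s2=0 s0=0 s3=1 s1=0
t6.Δ1 s4=1 clk=1 s5=0 s2=0 s0=0 s3=1 s1=0
t6.Δ2 s4=1 clk=1 s5=1 s2=0 s0=0 s3=1 s1=0
t7.Δ0 s4=1 clk=1 s5=1 s2=0 s0=0 s3=1 s1=0
t7.Δ1 s4=1 clk=0 s5=1 s2=0 s0=0 s3=1 s1=1
t7.Δ2 s4=0 clk=0 s5=1 s2=0 s0=0 s3=1 s1=1
t7.Δ3 s4=0 clk=0 s5=1 s2=0 s0=1 s3=1 s1=1
t8.Δ0 s4=0 clk=0 s5=1 s2=0 s0=1 s3=1 s1=1
t8.Δ1 s4=0 clk=1 s5=1 s2=0 s0=1 s3=1 s1=1
t8.Δ2 s4=0 clk=1 s5=0 s2=0 s0=1 s3=1 s1=1
t9.Δ0 s4=0 clk=1 s5=0 s2=0 s0=1 s3=1 s1=1
t9.Δ1 s4=0 clk=0 s5=0 s2=0 s0=1 s3=1 s1=0
t9.Δ2 s4=1 clk=0 s5=0 s2=0 s0=1 s3=1 s1=0
t9.Δ3 s4=1 clk=0 s5=0 s2=0 s0=0 s3=1 s1=0
t10.Δ0 s4=1 clk=0 s5=0 s2=0 s0=0 s3=1 s1=0
t10.Δ1 s4=1 clk=1 s5=0 s2=0 s0=0 s3=1 s1=0
t10.Δ2 s4=1 clk=1 s5=1 s2=0 s0=0 s3=1 s1=0
t11.Δ0 s4=1 clk=1 s5=1 s2=0 s0=0 s3=1 s1=0
t11.Δ1 s4=1 clk=0 s5=1 s2=0 s0=0 s3=1 s1=1
t11.Δ2 s4=0 clk=0 s5=1 s2=0 s0=0 s3=1 s1=1
t11.Δ3 s4=0 clk=0 s5=1 s2=0 s0=1 s3=1 s1=1
t12.Δ0 s4=0 clk=0 s5=1 s2=0 s0=1 s3=1 s1=1
t12.Δ1 s4=0 clk=1 s5=1 s2=0 s0=1 s3=1 s1=1
t12.Δ2 s4=0 clk=1 s5=0 s2=0 s0=1 s3=1 s1=1
t13.Δ0 s4=0 clk=1 s5=0 s2=0 s0=1 s3=1 s1=1
t13.Δ1 s4=0 clk=0 s5=0 s2=0 s0=1 s3=1 s1=0
t13.Δ2 s4=1 clk=0 s5=0 s2=0 s0=1 s3=1 s1=0
t13.Δ3 s4=1 clk=0 s5=0 s2=0 s0=0 s3=1 s1=0
t14.Δ0 s4=1 clk=0 s5=0 s2=0 s0=0 s3=1 s1=0
t14.Δ1 s4=1 clk=1 s5=0 s2=0 s0=0 s3=1 s1=0
t14.Δ2 s4=1 clk=1 s5=1 s2=0 s0=0 s3=1 s1=0

3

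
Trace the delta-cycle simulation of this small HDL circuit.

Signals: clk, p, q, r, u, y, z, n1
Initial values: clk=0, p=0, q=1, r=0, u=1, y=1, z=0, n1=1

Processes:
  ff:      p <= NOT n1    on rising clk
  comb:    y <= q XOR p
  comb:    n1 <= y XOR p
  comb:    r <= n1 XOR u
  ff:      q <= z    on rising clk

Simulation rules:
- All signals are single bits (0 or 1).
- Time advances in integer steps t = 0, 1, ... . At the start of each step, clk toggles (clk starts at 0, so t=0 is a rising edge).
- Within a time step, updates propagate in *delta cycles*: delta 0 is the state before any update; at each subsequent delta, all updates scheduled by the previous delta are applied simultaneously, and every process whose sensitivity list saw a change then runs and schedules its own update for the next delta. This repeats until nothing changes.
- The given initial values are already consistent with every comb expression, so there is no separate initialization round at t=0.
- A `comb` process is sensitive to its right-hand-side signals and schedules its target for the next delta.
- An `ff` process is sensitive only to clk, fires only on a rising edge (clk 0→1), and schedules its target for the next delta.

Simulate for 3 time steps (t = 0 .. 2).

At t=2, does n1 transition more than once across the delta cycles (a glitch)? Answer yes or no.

yes

[bits: n1,q,p,z,clk,r,y,u]
t=0: Δ0=11000011 Δ1=11001011 Δ2=10001011 Δ3=10001001 Δ4=00001001 Δ5=00001101 | 5Δ
t=1: Δ0=00001101 Δ1=00000101 | 1Δ
t=2: Δ0=00000101 Δ1=00001101 Δ2=00101101 Δ3=10101111 Δ4=00101011 Δ5=00101111 | 5Δ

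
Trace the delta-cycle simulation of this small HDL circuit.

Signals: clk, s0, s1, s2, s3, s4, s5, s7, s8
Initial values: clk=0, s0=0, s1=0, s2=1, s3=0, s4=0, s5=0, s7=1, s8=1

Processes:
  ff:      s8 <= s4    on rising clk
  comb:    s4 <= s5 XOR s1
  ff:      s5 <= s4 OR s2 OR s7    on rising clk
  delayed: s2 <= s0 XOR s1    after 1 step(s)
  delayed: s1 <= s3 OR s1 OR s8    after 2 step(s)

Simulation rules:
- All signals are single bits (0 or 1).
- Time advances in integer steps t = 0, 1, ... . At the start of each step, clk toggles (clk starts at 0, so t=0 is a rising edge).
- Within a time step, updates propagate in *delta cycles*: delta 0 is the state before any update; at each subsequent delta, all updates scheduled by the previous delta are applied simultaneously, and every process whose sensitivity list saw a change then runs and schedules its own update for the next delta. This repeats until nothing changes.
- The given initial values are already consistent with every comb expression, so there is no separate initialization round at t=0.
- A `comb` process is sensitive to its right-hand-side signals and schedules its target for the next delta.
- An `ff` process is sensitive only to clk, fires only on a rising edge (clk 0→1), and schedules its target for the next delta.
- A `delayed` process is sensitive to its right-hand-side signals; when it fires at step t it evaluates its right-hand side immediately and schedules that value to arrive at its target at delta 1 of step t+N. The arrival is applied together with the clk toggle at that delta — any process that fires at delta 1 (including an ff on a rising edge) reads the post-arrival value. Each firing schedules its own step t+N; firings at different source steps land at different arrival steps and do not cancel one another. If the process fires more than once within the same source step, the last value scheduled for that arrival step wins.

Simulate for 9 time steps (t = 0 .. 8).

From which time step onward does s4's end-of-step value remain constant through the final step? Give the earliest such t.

[bits: s4,s2,s8,s3,s0,s5,s7,clk,s1]
t=0: Δ0=011000100 Δ1=011000110 Δ2=010001110 Δ3=110001110 | 3Δ
t=1: Δ0=110001110 Δ1=110001100 | 1Δ
t=2: Δ0=110001100 Δ1=110001110 Δ2=111001110 | 2Δ
t=3: Δ0=111001110 Δ1=111001100 | 1Δ
t=4: Δ0=111001100 Δ1=111001111 Δ2=011001111 | 2Δ
t=5: Δ0=011001111 Δ1=011001101 | 1Δ
t=6: Δ0=011001101 Δ1=011001111 Δ2=010001111 | 2Δ
t=7: Δ0=010001111 Δ1=010001101 | 1Δ
t=8: Δ0=010001101 Δ1=010001111 | 1Δ

4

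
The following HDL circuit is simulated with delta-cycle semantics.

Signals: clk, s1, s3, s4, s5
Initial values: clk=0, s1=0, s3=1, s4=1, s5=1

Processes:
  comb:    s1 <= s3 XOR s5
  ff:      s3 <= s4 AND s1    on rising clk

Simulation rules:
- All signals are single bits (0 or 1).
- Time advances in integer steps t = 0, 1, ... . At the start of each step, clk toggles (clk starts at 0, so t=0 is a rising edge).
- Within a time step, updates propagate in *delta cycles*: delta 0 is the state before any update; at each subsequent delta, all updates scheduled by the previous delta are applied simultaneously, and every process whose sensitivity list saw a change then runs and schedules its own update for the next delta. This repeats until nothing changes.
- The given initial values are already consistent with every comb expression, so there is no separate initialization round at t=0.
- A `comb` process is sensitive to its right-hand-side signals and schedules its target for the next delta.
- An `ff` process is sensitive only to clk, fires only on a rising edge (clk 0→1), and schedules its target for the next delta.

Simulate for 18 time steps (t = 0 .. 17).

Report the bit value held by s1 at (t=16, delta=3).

1

t0.Δ0 s1=0 s5=1 clk=0 s4=1 s3=1
t0.Δ1 s1=0 s5=1 clk=1 s4=1 s3=1
t0.Δ2 s1=0 s5=1 clk=1 s4=1 s3=0
t0.Δ3 s1=1 s5=1 clk=1 s4=1 s3=0
t1.Δ0 s1=1 s5=1 clk=1 s4=1 s3=0
t1.Δ1 s1=1 s5=1 clk=0 s4=1 s3=0
t2.Δ0 s1=1 s5=1 clk=0 s4=1 s3=0
t2.Δ1 s1=1 s5=1 clk=1 s4=1 s3=0
t2.Δ2 s1=1 s5=1 clk=1 s4=1 s3=1
t2.Δ3 s1=0 s5=1 clk=1 s4=1 s3=1
t3.Δ0 s1=0 s5=1 clk=1 s4=1 s3=1
t3.Δ1 s1=0 s5=1 clk=0 s4=1 s3=1
t4.Δ0 s1=0 s5=1 clk=0 s4=1 s3=1
t4.Δ1 s1=0 s5=1 clk=1 s4=1 s3=1
t4.Δ2 s1=0 s5=1 clk=1 s4=1 s3=0
t4.Δ3 s1=1 s5=1 clk=1 s4=1 s3=0
t5.Δ0 s1=1 s5=1 clk=1 s4=1 s3=0
t5.Δ1 s1=1 s5=1 clk=0 s4=1 s3=0
t6.Δ0 s1=1 s5=1 clk=0 s4=1 s3=0
t6.Δ1 s1=1 s5=1 clk=1 s4=1 s3=0
t6.Δ2 s1=1 s5=1 clk=1 s4=1 s3=1
t6.Δ3 s1=0 s5=1 clk=1 s4=1 s3=1
t7.Δ0 s1=0 s5=1 clk=1 s4=1 s3=1
t7.Δ1 s1=0 s5=1 clk=0 s4=1 s3=1
t8.Δ0 s1=0 s5=1 clk=0 s4=1 s3=1
t8.Δ1 s1=0 s5=1 clk=1 s4=1 s3=1
t8.Δ2 s1=0 s5=1 clk=1 s4=1 s3=0
t8.Δ3 s1=1 s5=1 clk=1 s4=1 s3=0
t9.Δ0 s1=1 s5=1 clk=1 s4=1 s3=0
t9.Δ1 s1=1 s5=1 clk=0 s4=1 s3=0
t10.Δ0 s1=1 s5=1 clk=0 s4=1 s3=0
t10.Δ1 s1=1 s5=1 clk=1 s4=1 s3=0
t10.Δ2 s1=1 s5=1 clk=1 s4=1 s3=1
t10.Δ3 s1=0 s5=1 clk=1 s4=1 s3=1
t11.Δ0 s1=0 s5=1 clk=1 s4=1 s3=1
t11.Δ1 s1=0 s5=1 clk=0 s4=1 s3=1
t12.Δ0 s1=0 s5=1 clk=0 s4=1 s3=1
t12.Δ1 s1=0 s5=1 clk=1 s4=1 s3=1
t12.Δ2 s1=0 s5=1 clk=1 s4=1 s3=0
t12.Δ3 s1=1 s5=1 clk=1 s4=1 s3=0
t13.Δ0 s1=1 s5=1 clk=1 s4=1 s3=0
t13.Δ1 s1=1 s5=1 clk=0 s4=1 s3=0
t14.Δ0 s1=1 s5=1 clk=0 s4=1 s3=0
t14.Δ1 s1=1 s5=1 clk=1 s4=1 s3=0
t14.Δ2 s1=1 s5=1 clk=1 s4=1 s3=1
t14.Δ3 s1=0 s5=1 clk=1 s4=1 s3=1
t15.Δ0 s1=0 s5=1 clk=1 s4=1 s3=1
t15.Δ1 s1=0 s5=1 clk=0 s4=1 s3=1
t16.Δ0 s1=0 s5=1 clk=0 s4=1 s3=1
t16.Δ1 s1=0 s5=1 clk=1 s4=1 s3=1
t16.Δ2 s1=0 s5=1 clk=1 s4=1 s3=0
t16.Δ3 s1=1 s5=1 clk=1 s4=1 s3=0
t17.Δ0 s1=1 s5=1 clk=1 s4=1 s3=0
t17.Δ1 s1=1 s5=1 clk=0 s4=1 s3=0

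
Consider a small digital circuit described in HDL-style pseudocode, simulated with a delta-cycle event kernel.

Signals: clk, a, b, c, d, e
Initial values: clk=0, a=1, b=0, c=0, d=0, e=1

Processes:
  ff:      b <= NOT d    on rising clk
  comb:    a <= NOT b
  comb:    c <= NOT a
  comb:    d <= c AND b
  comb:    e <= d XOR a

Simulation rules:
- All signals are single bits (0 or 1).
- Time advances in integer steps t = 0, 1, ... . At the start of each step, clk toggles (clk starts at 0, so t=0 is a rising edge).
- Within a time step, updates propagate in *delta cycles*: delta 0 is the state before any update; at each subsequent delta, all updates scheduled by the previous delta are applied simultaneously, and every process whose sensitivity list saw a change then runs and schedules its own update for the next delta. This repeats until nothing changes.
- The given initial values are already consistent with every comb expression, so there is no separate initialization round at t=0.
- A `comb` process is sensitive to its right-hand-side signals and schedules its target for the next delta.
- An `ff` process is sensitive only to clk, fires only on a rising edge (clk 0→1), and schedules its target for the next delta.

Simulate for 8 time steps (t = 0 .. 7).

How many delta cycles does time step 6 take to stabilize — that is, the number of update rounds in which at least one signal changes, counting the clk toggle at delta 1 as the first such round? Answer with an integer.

4

t0.Δ0 a=1 e=1 clk=0 b=0 c=0 d=0
t0.Δ1 a=1 e=1 clk=1 b=0 c=0 d=0
t0.Δ2 a=1 e=1 clk=1 b=1 c=0 d=0
t0.Δ3 a=0 e=1 clk=1 b=1 c=0 d=0
t0.Δ4 a=0 e=0 clk=1 b=1 c=1 d=0
t0.Δ5 a=0 e=0 clk=1 b=1 c=1 d=1
t0.Δ6 a=0 e=1 clk=1 b=1 c=1 d=1
t1.Δ0 a=0 e=1 clk=1 b=1 c=1 d=1
t1.Δ1 a=0 e=1 clk=0 b=1 c=1 d=1
t2.Δ0 a=0 e=1 clk=0 b=1 c=1 d=1
t2.Δ1 a=0 e=1 clk=1 b=1 c=1 d=1
t2.Δ2 a=0 e=1 clk=1 b=0 c=1 d=1
t2.Δ3 a=1 e=1 clk=1 b=0 c=1 d=0
t2.Δ4 a=1 e=1 clk=1 b=0 c=0 d=0
t3.Δ0 a=1 e=1 clk=1 b=0 c=0 d=0
t3.Δ1 a=1 e=1 clk=0 b=0 c=0 d=0
t4.Δ0 a=1 e=1 clk=0 b=0 c=0 d=0
t4.Δ1 a=1 e=1 clk=1 b=0 c=0 d=0
t4.Δ2 a=1 e=1 clk=1 b=1 c=0 d=0
t4.Δ3 a=0 e=1 clk=1 b=1 c=0 d=0
t4.Δ4 a=0 e=0 clk=1 b=1 c=1 d=0
t4.Δ5 a=0 e=0 clk=1 b=1 c=1 d=1
t4.Δ6 a=0 e=1 clk=1 b=1 c=1 d=1
t5.Δ0 a=0 e=1 clk=1 b=1 c=1 d=1
t5.Δ1 a=0 e=1 clk=0 b=1 c=1 d=1
t6.Δ0 a=0 e=1 clk=0 b=1 c=1 d=1
t6.Δ1 a=0 e=1 clk=1 b=1 c=1 d=1
t6.Δ2 a=0 e=1 clk=1 b=0 c=1 d=1
t6.Δ3 a=1 e=1 clk=1 b=0 c=1 d=0
t6.Δ4 a=1 e=1 clk=1 b=0 c=0 d=0
t7.Δ0 a=1 e=1 clk=1 b=0 c=0 d=0
t7.Δ1 a=1 e=1 clk=0 b=0 c=0 d=0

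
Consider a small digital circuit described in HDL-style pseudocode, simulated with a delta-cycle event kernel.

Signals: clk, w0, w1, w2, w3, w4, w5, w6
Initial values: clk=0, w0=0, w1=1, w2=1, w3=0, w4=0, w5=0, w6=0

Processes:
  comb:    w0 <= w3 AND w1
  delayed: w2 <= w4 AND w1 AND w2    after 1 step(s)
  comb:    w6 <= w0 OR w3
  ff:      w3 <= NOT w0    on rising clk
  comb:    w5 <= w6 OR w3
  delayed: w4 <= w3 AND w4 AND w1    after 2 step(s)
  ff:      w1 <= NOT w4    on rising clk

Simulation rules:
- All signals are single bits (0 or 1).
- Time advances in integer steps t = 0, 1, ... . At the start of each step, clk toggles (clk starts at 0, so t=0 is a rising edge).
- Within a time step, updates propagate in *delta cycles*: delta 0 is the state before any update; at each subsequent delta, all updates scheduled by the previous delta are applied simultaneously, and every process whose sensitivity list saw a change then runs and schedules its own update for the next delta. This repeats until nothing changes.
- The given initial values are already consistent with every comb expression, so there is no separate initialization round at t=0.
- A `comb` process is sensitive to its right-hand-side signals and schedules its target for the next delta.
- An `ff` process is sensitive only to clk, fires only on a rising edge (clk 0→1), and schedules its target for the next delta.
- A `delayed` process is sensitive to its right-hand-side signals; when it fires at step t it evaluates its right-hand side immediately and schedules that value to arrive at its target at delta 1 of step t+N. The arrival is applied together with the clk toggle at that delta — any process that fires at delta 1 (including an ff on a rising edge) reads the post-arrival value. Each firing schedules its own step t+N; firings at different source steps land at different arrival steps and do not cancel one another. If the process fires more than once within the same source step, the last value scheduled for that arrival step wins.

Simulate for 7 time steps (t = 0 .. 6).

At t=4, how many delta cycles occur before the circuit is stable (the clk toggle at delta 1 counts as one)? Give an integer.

[bits: w3,w5,w1,w2,w6,w0,w4,clk]
t=0: Δ0=00110000 Δ1=00110001 Δ2=10110001 Δ3=11111101 | 3Δ
t=1: Δ0=11111101 Δ1=11111100 | 1Δ
t=2: Δ0=11111100 Δ1=11111101 Δ2=01111101 Δ3=01111001 Δ4=01110001 Δ5=00110001 | 5Δ
t=3: Δ0=00110001 Δ1=00110000 | 1Δ
t=4: Δ0=00110000 Δ1=00110001 Δ2=10110001 Δ3=11111101 | 3Δ
t=5: Δ0=11111101 Δ1=11111100 | 1Δ
t=6: Δ0=11111100 Δ1=11111101 Δ2=01111101 Δ3=01111001 Δ4=01110001 Δ5=00110001 | 5Δ

3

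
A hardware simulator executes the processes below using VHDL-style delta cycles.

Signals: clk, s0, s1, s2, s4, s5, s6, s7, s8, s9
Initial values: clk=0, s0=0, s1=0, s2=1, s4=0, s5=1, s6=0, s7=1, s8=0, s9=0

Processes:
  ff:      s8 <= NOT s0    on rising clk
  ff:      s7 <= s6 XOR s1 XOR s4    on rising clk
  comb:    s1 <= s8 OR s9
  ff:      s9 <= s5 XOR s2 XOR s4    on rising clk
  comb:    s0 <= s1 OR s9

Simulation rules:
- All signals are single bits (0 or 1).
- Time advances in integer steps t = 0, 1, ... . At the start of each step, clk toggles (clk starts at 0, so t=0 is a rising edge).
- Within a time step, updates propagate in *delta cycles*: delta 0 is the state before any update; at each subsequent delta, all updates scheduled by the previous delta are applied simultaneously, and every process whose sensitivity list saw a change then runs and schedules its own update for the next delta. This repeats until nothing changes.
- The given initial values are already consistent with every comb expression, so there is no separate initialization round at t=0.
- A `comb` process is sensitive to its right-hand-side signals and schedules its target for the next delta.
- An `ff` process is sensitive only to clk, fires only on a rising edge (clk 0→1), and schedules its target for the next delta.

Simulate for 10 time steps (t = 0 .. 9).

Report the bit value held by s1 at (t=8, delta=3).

1

[bits: s8,s7,s1,s9,s5,s0,clk,s6,s4,s2]
t=0: Δ0=0100100001 Δ1=0100101001 Δ2=1000101001 Δ3=1010101001 Δ4=1010111001 | 4Δ
t=1: Δ0=1010111001 Δ1=1010110001 | 1Δ
t=2: Δ0=1010110001 Δ1=1010111001 Δ2=0110111001 Δ3=0100111001 Δ4=0100101001 | 4Δ
t=3: Δ0=0100101001 Δ1=0100100001 | 1Δ
t=4: Δ0=0100100001 Δ1=0100101001 Δ2=1000101001 Δ3=1010101001 Δ4=1010111001 | 4Δ
t=5: Δ0=1010111001 Δ1=1010110001 | 1Δ
t=6: Δ0=1010110001 Δ1=1010111001 Δ2=0110111001 Δ3=0100111001 Δ4=0100101001 | 4Δ
t=7: Δ0=0100101001 Δ1=0100100001 | 1Δ
t=8: Δ0=0100100001 Δ1=0100101001 Δ2=1000101001 Δ3=1010101001 Δ4=1010111001 | 4Δ
t=9: Δ0=1010111001 Δ1=1010110001 | 1Δ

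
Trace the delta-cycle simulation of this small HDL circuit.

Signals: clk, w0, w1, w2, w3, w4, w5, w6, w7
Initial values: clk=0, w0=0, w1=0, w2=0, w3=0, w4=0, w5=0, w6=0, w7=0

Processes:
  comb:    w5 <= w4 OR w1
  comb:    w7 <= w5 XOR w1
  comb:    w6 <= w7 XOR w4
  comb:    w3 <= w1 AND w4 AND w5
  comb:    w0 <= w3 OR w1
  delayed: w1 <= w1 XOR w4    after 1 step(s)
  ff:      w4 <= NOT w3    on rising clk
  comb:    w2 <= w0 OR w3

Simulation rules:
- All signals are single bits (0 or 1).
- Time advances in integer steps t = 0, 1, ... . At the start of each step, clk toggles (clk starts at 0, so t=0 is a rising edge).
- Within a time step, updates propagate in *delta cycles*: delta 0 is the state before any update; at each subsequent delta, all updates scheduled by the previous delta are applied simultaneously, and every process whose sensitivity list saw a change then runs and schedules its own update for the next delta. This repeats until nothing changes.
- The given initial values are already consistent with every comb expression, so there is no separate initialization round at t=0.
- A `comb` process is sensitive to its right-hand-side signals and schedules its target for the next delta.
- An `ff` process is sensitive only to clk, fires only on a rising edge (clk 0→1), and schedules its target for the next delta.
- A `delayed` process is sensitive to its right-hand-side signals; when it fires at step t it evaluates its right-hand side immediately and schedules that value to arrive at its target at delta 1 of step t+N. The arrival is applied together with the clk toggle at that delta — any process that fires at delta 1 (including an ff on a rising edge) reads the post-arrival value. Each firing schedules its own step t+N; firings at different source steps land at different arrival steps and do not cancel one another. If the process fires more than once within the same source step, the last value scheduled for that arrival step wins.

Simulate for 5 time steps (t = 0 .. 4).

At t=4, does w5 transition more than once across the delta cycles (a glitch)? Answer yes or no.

t=0 Δ0: w1=0 w7=0 w0=0 w6=0 w5=0 w3=0 w4=0 clk=0 w2=0
  Δ1: clk:0→1
  Δ2: w4:0→1
  Δ3: w6:0→1, w5:0→1
  Δ4: w7:0→1
  Δ5: w6:1→0
  (5Δ to stable)
t=1 Δ0: w1=0 w7=1 w0=0 w6=0 w5=1 w3=0 w4=1 clk=1 w2=0
  Δ1: w1:0→1, clk:1→0
  Δ2: w7:1→0, w0:0→1, w3:0→1
  Δ3: w6:0→1, w2:0→1
  (3Δ to stable)
t=2 Δ0: w1=1 w7=0 w0=1 w6=1 w5=1 w3=1 w4=1 clk=0 w2=1
  Δ1: w1:1→0, clk:0→1
  Δ2: w7:0→1, w3:1→0, w4:1→0
  Δ3: w0:1→0, w5:1→0
  Δ4: w7:1→0, w2:1→0
  Δ5: w6:1→0
  (5Δ to stable)
t=3 Δ0: w1=0 w7=0 w0=0 w6=0 w5=0 w3=0 w4=0 clk=1 w2=0
  Δ1: clk:1→0
  (1Δ to stable)
t=4 Δ0: w1=0 w7=0 w0=0 w6=0 w5=0 w3=0 w4=0 clk=0 w2=0
  Δ1: clk:0→1
  Δ2: w4:0→1
  Δ3: w6:0→1, w5:0→1
  Δ4: w7:0→1
  Δ5: w6:1→0
  (5Δ to stable)

no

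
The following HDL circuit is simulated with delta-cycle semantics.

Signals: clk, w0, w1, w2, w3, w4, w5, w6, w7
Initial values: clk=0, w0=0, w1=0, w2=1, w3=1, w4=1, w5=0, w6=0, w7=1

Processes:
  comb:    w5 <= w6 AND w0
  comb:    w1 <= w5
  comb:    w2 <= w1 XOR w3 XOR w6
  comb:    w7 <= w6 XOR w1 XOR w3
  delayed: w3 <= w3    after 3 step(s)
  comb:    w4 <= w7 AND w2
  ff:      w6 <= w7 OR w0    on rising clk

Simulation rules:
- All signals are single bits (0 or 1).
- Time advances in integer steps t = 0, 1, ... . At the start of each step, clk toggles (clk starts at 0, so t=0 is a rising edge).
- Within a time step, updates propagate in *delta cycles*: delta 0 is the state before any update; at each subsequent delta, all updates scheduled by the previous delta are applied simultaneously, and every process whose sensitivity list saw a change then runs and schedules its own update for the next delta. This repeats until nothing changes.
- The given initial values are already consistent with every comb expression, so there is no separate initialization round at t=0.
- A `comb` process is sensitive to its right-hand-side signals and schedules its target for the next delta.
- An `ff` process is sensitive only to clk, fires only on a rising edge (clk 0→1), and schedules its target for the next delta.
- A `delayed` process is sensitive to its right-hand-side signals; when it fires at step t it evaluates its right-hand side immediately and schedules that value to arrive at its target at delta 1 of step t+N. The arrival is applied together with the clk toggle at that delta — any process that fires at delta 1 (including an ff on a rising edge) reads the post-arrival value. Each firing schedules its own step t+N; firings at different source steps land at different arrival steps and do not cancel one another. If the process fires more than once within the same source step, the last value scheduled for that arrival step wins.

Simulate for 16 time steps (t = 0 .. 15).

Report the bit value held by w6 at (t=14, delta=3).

[bits: w1,w7,w5,w2,w6,w3,w4,w0,clk]
t=0: Δ0=010101100 Δ1=010101101 Δ2=010111101 Δ3=000011101 Δ4=000011001 | 4Δ
t=1: Δ0=000011001 Δ1=000011000 | 1Δ
t=2: Δ0=000011000 Δ1=000011001 Δ2=000001001 Δ3=010101001 Δ4=010101101 | 4Δ
t=3: Δ0=010101101 Δ1=010101100 | 1Δ
t=4: Δ0=010101100 Δ1=010101101 Δ2=010111101 Δ3=000011101 Δ4=000011001 | 4Δ
t=5: Δ0=000011001 Δ1=000011000 | 1Δ
t=6: Δ0=000011000 Δ1=000011001 Δ2=000001001 Δ3=010101001 Δ4=010101101 | 4Δ
t=7: Δ0=010101101 Δ1=010101100 | 1Δ
t=8: Δ0=010101100 Δ1=010101101 Δ2=010111101 Δ3=000011101 Δ4=000011001 | 4Δ
t=9: Δ0=000011001 Δ1=000011000 | 1Δ
t=10: Δ0=000011000 Δ1=000011001 Δ2=000001001 Δ3=010101001 Δ4=010101101 | 4Δ
t=11: Δ0=010101101 Δ1=010101100 | 1Δ
t=12: Δ0=010101100 Δ1=010101101 Δ2=010111101 Δ3=000011101 Δ4=000011001 | 4Δ
t=13: Δ0=000011001 Δ1=000011000 | 1Δ
t=14: Δ0=000011000 Δ1=000011001 Δ2=000001001 Δ3=010101001 Δ4=010101101 | 4Δ
t=15: Δ0=010101101 Δ1=010101100 | 1Δ

0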